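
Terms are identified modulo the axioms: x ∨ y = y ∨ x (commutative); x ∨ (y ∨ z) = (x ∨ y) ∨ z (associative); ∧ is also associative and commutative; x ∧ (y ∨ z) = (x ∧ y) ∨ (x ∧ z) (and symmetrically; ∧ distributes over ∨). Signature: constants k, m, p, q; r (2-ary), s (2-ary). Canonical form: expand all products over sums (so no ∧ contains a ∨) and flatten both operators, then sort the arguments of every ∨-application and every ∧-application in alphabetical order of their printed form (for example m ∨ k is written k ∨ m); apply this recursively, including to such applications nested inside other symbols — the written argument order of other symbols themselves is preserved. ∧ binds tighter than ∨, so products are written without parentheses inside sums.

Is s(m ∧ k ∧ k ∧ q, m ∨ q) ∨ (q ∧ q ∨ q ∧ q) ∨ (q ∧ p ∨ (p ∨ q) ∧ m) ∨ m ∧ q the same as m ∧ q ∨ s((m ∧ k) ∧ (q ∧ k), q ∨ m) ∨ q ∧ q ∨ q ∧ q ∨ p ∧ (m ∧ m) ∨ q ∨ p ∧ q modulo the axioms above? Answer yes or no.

Answer: no — m ∧ p ∨ m ∧ q ∨ m ∧ q ∨ p ∧ q ∨ q ∧ q ∨ q ∧ q ∨ s(k ∧ k ∧ m ∧ q, m ∨ q) vs m ∧ m ∧ p ∨ m ∧ q ∨ p ∧ q ∨ q ∨ q ∧ q ∨ q ∧ q ∨ s(k ∧ k ∧ m ∧ q, m ∨ q)

Derivation:
Left:  s(m ∧ k ∧ k ∧ q, m ∨ q) ∨ (q ∧ q ∨ q ∧ q) ∨ (q ∧ p ∨ (p ∨ q) ∧ m) ∨ m ∧ q
  Expand products over sums:  s(k ∧ k ∧ m ∧ q, m ∨ q) ∨ q ∧ q ∨ q ∧ q ∨ p ∧ q ∨ m ∧ p ∨ m ∧ q ∨ m ∧ q
  Sort arguments:  m ∧ p ∨ m ∧ q ∨ m ∧ q ∨ p ∧ q ∨ q ∧ q ∨ q ∧ q ∨ s(k ∧ k ∧ m ∧ q, m ∨ q)
Right:  m ∧ q ∨ s((m ∧ k) ∧ (q ∧ k), q ∨ m) ∨ q ∧ q ∨ q ∧ q ∨ p ∧ (m ∧ m) ∨ q ∨ p ∧ q
  Un-nest:  m ∧ q ∨ s(k ∧ k ∧ m ∧ q, m ∨ q) ∨ q ∧ q ∨ q ∧ q ∨ m ∧ m ∧ p ∨ q ∨ p ∧ q
  Order the arguments:  m ∧ m ∧ p ∨ m ∧ q ∨ p ∧ q ∨ q ∨ q ∧ q ∨ q ∧ q ∨ s(k ∧ k ∧ m ∧ q, m ∨ q)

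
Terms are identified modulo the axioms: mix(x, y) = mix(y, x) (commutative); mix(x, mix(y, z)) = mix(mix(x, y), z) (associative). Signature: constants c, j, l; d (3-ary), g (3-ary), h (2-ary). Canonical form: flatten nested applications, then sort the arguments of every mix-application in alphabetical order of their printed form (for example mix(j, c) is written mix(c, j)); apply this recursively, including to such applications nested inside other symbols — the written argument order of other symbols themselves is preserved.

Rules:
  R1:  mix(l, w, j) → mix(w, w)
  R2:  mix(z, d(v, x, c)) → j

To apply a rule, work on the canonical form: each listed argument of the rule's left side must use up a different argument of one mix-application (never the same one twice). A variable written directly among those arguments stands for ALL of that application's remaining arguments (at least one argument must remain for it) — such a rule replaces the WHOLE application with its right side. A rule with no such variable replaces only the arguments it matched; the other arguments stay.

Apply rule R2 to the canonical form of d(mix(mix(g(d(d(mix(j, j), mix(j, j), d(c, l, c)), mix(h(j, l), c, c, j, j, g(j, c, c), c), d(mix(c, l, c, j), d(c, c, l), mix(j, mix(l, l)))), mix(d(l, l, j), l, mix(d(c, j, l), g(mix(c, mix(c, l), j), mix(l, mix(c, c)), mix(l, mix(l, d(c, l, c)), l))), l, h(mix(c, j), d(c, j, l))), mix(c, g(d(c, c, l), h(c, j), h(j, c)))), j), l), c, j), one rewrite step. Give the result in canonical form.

Answer: d(mix(g(d(d(mix(j, j), mix(j, j), d(c, l, c)), mix(c, c, c, g(j, c, c), h(j, l), j, j), d(mix(c, c, j, l), d(c, c, l), mix(j, l, l))), mix(d(c, j, l), d(l, l, j), g(mix(c, c, j, l), mix(c, c, l), j), h(mix(c, j), d(c, j, l)), l, l), mix(c, g(d(c, c, l), h(c, j), h(j, c)))), j, l), c, j)

Derivation:
Canonical form:  d(mix(g(d(d(mix(j, j), mix(j, j), d(c, l, c)), mix(c, c, c, g(j, c, c), h(j, l), j, j), d(mix(c, c, j, l), d(c, c, l), mix(j, l, l))), mix(d(c, j, l), d(l, l, j), g(mix(c, c, j, l), mix(c, c, l), mix(d(c, l, c), l, l, l)), h(mix(c, j), d(c, j, l)), l, l), mix(c, g(d(c, c, l), h(c, j), h(j, c)))), j, l), c, j)
Apply R2:  consuming d(c, l, c);  v := c, x := l, z := mix(l, l, l)
The variable takes the whole remainder — replace the entire application.
Result:  d(mix(g(d(d(mix(j, j), mix(j, j), d(c, l, c)), mix(c, c, c, g(j, c, c), h(j, l), j, j), d(mix(c, c, j, l), d(c, c, l), mix(j, l, l))), mix(d(c, j, l), d(l, l, j), g(mix(c, c, j, l), mix(c, c, l), j), h(mix(c, j), d(c, j, l)), l, l), mix(c, g(d(c, c, l), h(c, j), h(j, c)))), j, l), c, j)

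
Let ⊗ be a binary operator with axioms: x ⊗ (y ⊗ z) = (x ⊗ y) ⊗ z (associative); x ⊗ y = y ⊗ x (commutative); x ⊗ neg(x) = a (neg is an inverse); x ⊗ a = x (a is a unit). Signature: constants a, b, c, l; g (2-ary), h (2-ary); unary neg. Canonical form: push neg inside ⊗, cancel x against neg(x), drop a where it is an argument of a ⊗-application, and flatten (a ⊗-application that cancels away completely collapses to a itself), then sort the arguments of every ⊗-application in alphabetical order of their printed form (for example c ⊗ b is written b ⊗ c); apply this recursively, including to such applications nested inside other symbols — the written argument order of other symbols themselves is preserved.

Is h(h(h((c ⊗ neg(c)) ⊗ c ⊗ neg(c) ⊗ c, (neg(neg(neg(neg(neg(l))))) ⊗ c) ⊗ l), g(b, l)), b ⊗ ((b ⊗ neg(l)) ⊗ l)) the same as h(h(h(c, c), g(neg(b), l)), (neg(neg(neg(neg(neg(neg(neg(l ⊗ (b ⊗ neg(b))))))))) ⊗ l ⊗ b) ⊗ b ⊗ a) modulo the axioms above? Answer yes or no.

Left:  h(h(h((c ⊗ neg(c)) ⊗ c ⊗ neg(c) ⊗ c, (neg(neg(neg(neg(neg(l))))) ⊗ c) ⊗ l), g(b, l)), b ⊗ ((b ⊗ neg(l)) ⊗ l))
  Focus inside:  (neg(neg(neg(neg(neg(l))))) ⊗ c) ⊗ l
  Push neg inside:  distribute neg over ⊗ and collapse double neg
  Cancel inverse pairs:  l cancels
  Collect:  c
  Put back:  h(h(h(c, c), g(b, l)), b ⊗ b)
Right:  h(h(h(c, c), g(neg(b), l)), (neg(neg(neg(neg(neg(neg(neg(l ⊗ (b ⊗ neg(b))))))))) ⊗ l ⊗ b) ⊗ b ⊗ a)
  Descend into:  (neg(neg(neg(neg(neg(neg(neg(l ⊗ (b ⊗ neg(b))))))))) ⊗ l ⊗ b) ⊗ b ⊗ a
  Push neg inside:  distribute neg over ⊗ and collapse double neg
  Cancel:  l cancels
  Collect:  b ⊗ b
  Rebuild:  h(h(h(c, c), g(neg(b), l)), b ⊗ b)

Answer: no — h(h(h(c, c), g(b, l)), b ⊗ b) vs h(h(h(c, c), g(neg(b), l)), b ⊗ b)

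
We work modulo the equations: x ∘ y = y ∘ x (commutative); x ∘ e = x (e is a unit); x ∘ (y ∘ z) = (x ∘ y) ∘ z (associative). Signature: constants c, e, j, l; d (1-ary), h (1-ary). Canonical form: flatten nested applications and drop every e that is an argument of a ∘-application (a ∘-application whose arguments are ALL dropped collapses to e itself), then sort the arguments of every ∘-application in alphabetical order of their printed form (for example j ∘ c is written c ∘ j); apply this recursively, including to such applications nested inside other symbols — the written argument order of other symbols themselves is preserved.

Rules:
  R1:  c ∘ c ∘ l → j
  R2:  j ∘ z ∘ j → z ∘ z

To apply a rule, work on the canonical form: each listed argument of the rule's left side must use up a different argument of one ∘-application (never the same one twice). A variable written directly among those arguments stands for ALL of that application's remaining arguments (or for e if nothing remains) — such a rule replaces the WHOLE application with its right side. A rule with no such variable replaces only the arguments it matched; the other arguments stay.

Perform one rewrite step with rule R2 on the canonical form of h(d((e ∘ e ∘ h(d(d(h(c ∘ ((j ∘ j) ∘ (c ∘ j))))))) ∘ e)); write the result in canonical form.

Canonical form:  h(d(h(d(d(h(c ∘ c ∘ j ∘ j ∘ j))))))
R2 matches:  uses j, j;  z := c ∘ c ∘ j
The extension variable absorbs all remaining arguments, so the whole application is rewritten.
Giving:  h(d(h(d(d(h(c ∘ c ∘ c ∘ c ∘ j ∘ j))))))

Answer: h(d(h(d(d(h(c ∘ c ∘ c ∘ c ∘ j ∘ j))))))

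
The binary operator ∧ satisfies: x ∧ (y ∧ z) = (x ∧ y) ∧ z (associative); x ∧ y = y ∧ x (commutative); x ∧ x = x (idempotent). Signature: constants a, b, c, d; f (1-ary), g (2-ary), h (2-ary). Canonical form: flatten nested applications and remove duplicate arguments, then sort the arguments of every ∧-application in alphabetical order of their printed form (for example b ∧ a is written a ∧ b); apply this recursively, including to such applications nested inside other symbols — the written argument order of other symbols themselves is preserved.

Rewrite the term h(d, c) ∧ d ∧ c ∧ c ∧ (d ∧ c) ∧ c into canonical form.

Flatten:  h(d, c) ∧ d ∧ c ∧ c ∧ d ∧ c ∧ c
Idempotence:  drop duplicate c, d, c, c
Sort arguments:  c ∧ d ∧ h(d, c)

Answer: c ∧ d ∧ h(d, c)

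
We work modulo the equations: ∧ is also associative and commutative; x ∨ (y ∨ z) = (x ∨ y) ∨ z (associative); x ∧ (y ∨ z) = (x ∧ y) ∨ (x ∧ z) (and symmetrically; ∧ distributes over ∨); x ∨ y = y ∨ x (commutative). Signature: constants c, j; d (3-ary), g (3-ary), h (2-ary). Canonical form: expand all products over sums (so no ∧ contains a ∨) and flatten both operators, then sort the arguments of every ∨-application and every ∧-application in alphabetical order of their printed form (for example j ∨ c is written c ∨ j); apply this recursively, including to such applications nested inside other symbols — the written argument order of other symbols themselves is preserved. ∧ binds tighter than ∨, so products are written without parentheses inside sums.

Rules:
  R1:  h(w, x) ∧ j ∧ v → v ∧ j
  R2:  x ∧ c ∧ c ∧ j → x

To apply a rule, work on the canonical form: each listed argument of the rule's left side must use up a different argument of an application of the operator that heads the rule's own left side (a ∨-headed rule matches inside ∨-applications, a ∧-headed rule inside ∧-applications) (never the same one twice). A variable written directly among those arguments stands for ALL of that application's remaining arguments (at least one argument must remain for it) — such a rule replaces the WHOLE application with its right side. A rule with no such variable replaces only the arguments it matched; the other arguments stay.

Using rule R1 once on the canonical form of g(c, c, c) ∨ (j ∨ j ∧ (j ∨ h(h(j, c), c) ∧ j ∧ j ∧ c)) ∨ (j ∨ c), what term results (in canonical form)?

Canonical form:  c ∨ c ∧ h(h(j, c), c) ∧ j ∧ j ∧ j ∨ g(c, c, c) ∨ j ∨ j ∨ j ∧ j
Apply R1:  consuming h(h(j, c), c), j;  v := c ∧ j ∧ j, w := h(j, c), x := c
The extension variable absorbs all remaining arguments, so the whole application is rewritten.
Giving:  c ∨ c ∧ j ∧ j ∧ j ∨ g(c, c, c) ∨ j ∨ j ∨ j ∧ j

Answer: c ∨ c ∧ j ∧ j ∧ j ∨ g(c, c, c) ∨ j ∨ j ∨ j ∧ j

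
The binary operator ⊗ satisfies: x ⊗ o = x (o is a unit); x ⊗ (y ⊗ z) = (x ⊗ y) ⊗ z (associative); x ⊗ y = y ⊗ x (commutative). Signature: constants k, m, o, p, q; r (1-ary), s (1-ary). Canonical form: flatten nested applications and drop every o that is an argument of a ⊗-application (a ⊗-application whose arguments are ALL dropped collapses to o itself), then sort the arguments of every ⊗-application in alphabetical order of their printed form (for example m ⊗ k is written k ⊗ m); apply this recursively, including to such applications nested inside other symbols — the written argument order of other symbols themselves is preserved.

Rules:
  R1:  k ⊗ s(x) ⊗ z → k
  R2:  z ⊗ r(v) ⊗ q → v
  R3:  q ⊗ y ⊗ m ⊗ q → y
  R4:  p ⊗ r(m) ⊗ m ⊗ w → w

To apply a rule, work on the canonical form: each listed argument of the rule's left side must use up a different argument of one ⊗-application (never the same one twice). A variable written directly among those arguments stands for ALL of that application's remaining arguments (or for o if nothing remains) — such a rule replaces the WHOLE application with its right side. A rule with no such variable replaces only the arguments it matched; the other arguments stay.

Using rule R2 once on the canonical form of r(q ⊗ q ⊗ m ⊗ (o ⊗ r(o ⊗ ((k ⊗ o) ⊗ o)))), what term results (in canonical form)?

Answer: r(k)

Derivation:
Canonical form:  r(m ⊗ q ⊗ q ⊗ r(k))
R2 matches:  uses q, r(k);  v := k, z := m ⊗ q
Every leftover argument binds to the variable; the entire application is replaced.
New term:  r(k)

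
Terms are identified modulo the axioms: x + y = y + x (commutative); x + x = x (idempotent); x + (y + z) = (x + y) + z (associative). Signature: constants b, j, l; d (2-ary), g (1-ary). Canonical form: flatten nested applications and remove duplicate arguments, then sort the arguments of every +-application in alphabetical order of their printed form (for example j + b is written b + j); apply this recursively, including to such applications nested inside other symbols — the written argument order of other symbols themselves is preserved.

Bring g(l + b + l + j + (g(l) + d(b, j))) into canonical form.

Answer: g(b + d(b, j) + g(l) + j + l)

Derivation:
Work inside:  l + b + l + j + (g(l) + d(b, j))
Merge nested applications:  l + b + l + j + g(l) + d(b, j)
Idempotence:  drop duplicate l
Sort arguments:  b + d(b, j) + g(l) + j + l
Rebuild:  g(b + d(b, j) + g(l) + j + l)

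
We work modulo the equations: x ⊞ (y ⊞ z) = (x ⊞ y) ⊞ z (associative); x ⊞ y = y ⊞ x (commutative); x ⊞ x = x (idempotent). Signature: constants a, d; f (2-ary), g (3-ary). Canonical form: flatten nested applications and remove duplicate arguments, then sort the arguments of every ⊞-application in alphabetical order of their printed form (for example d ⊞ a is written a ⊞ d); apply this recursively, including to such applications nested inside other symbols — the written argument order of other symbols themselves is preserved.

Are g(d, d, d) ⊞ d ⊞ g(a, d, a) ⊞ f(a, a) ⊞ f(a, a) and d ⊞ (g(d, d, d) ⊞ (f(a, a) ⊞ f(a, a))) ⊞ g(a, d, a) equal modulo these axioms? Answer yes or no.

Answer: yes — both canonical forms are d ⊞ f(a, a) ⊞ g(a, d, a) ⊞ g(d, d, d)

Derivation:
Left:  g(d, d, d) ⊞ d ⊞ g(a, d, a) ⊞ f(a, a) ⊞ f(a, a)
  Drop duplicates:  drop duplicate f(a, a)
  Sort:  d ⊞ f(a, a) ⊞ g(a, d, a) ⊞ g(d, d, d)
Right:  d ⊞ (g(d, d, d) ⊞ (f(a, a) ⊞ f(a, a))) ⊞ g(a, d, a)
  Flatten:  d ⊞ g(d, d, d) ⊞ f(a, a) ⊞ f(a, a) ⊞ g(a, d, a)
  Idempotence:  drop duplicate f(a, a)
  Sort arguments:  d ⊞ f(a, a) ⊞ g(a, d, a) ⊞ g(d, d, d)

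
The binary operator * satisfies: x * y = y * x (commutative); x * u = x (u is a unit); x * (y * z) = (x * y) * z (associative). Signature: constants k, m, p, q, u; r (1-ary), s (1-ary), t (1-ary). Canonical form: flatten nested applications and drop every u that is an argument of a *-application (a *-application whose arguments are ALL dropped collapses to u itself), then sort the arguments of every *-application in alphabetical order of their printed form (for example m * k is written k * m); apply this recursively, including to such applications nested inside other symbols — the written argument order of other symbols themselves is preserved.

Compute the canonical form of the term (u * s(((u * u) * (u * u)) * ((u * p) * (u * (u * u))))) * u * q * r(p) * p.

Un-nest:  u * s(((u * u) * (u * u)) * ((u * p) * (u * (u * u)))) * u * q * r(p) * p
Simplify inside:  s(((u * u) * (u * u)) * ((u * p) * (u * (u * u))))  →  s(p)
Units out:  drop u (×2)
Sort:  p * q * r(p) * s(p)

Answer: p * q * r(p) * s(p)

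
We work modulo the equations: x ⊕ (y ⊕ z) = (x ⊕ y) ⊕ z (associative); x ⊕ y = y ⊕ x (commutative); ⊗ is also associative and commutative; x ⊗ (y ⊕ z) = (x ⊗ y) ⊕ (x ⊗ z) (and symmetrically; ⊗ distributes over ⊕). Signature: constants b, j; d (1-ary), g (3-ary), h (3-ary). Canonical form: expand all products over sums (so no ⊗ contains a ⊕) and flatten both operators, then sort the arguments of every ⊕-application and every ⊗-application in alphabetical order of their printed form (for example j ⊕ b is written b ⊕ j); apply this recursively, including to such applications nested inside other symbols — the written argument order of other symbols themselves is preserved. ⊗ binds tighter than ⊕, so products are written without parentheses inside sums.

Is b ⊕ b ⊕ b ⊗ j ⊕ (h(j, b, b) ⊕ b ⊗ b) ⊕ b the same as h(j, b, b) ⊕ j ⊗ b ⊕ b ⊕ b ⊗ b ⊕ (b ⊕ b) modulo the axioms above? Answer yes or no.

Answer: yes — both canonical forms are b ⊕ b ⊕ b ⊕ b ⊗ b ⊕ b ⊗ j ⊕ h(j, b, b)

Derivation:
Left:  b ⊕ b ⊕ b ⊗ j ⊕ (h(j, b, b) ⊕ b ⊗ b) ⊕ b
  Merge nested applications:  b ⊕ b ⊕ b ⊗ j ⊕ h(j, b, b) ⊕ b ⊗ b ⊕ b
  Sort arguments:  b ⊕ b ⊕ b ⊕ b ⊗ b ⊕ b ⊗ j ⊕ h(j, b, b)
Right:  h(j, b, b) ⊕ j ⊗ b ⊕ b ⊕ b ⊗ b ⊕ (b ⊕ b)
  Merge nested applications:  h(j, b, b) ⊕ b ⊗ j ⊕ b ⊕ b ⊗ b ⊕ b ⊕ b
  Sort:  b ⊕ b ⊕ b ⊕ b ⊗ b ⊕ b ⊗ j ⊕ h(j, b, b)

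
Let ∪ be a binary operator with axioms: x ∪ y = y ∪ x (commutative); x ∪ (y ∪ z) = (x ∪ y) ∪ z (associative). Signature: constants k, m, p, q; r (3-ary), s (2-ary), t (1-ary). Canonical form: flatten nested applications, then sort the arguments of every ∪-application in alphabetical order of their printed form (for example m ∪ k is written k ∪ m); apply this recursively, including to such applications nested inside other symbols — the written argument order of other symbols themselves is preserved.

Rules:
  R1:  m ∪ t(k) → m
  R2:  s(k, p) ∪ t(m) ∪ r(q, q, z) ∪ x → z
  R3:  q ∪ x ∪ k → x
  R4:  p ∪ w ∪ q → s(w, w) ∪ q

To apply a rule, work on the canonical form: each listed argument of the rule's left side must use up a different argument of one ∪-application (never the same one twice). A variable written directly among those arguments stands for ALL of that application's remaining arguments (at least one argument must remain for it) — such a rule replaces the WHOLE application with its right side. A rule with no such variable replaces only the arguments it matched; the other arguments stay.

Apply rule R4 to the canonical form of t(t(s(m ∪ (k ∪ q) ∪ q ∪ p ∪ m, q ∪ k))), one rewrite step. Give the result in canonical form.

Canonical form:  t(t(s(k ∪ m ∪ m ∪ p ∪ q ∪ q, k ∪ q)))
Match R4:  consume p, q;  w := k ∪ m ∪ m ∪ q
The extension variable absorbs all remaining arguments, so the whole application is rewritten.
New term:  t(t(s(q ∪ s(k ∪ m ∪ m ∪ q, k ∪ m ∪ m ∪ q), k ∪ q)))

Answer: t(t(s(q ∪ s(k ∪ m ∪ m ∪ q, k ∪ m ∪ m ∪ q), k ∪ q)))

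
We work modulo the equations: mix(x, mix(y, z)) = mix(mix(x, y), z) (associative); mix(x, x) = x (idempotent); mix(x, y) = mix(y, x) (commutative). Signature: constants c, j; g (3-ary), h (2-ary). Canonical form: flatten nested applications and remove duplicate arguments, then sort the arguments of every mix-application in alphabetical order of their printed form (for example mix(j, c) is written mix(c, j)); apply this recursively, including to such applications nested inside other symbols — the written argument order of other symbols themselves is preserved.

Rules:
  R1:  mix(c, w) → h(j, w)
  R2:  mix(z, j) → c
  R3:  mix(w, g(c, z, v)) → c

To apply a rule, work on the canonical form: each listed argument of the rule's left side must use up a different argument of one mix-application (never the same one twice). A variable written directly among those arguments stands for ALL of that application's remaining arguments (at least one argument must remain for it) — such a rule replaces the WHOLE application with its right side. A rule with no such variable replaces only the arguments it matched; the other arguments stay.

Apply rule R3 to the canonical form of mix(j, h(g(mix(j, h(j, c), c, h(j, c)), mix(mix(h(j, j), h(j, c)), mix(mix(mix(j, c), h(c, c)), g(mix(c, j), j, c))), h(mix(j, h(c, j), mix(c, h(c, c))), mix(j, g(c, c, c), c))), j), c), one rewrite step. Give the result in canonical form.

Canonical form:  mix(c, h(g(mix(c, h(j, c), j), mix(c, g(mix(c, j), j, c), h(c, c), h(j, c), h(j, j), j), h(mix(c, h(c, c), h(c, j), j), mix(c, g(c, c, c), j))), j), j)
Apply R3:  consuming g(c, c, c);  v := c, w := mix(c, j), z := c
The variable takes the whole remainder — replace the entire application.
Giving:  mix(c, h(g(mix(c, h(j, c), j), mix(c, g(mix(c, j), j, c), h(c, c), h(j, c), h(j, j), j), h(mix(c, h(c, c), h(c, j), j), c)), j), j)

Answer: mix(c, h(g(mix(c, h(j, c), j), mix(c, g(mix(c, j), j, c), h(c, c), h(j, c), h(j, j), j), h(mix(c, h(c, c), h(c, j), j), c)), j), j)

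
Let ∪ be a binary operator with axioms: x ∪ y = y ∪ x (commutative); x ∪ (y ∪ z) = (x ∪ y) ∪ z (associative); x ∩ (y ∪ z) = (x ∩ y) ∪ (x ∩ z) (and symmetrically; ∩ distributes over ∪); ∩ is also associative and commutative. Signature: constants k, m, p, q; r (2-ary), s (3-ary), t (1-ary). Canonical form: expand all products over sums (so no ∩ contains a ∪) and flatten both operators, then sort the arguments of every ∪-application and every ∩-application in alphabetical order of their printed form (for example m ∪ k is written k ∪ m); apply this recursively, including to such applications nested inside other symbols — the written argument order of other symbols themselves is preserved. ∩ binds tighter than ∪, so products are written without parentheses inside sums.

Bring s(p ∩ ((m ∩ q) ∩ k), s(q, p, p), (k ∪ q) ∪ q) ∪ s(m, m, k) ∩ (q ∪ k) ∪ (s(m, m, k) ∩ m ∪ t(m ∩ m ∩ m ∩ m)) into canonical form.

Answer: k ∩ s(m, m, k) ∪ m ∩ s(m, m, k) ∪ q ∩ s(m, m, k) ∪ s(k ∩ m ∩ p ∩ q, s(q, p, p), k ∪ q ∪ q) ∪ t(m ∩ m ∩ m ∩ m)

Derivation:
Expand:  s(k ∩ m ∩ p ∩ q, s(q, p, p), k ∪ q ∪ q) ∪ q ∩ s(m, m, k) ∪ k ∩ s(m, m, k) ∪ m ∩ s(m, m, k) ∪ t(m ∩ m ∩ m ∩ m)
Order the arguments:  k ∩ s(m, m, k) ∪ m ∩ s(m, m, k) ∪ q ∩ s(m, m, k) ∪ s(k ∩ m ∩ p ∩ q, s(q, p, p), k ∪ q ∪ q) ∪ t(m ∩ m ∩ m ∩ m)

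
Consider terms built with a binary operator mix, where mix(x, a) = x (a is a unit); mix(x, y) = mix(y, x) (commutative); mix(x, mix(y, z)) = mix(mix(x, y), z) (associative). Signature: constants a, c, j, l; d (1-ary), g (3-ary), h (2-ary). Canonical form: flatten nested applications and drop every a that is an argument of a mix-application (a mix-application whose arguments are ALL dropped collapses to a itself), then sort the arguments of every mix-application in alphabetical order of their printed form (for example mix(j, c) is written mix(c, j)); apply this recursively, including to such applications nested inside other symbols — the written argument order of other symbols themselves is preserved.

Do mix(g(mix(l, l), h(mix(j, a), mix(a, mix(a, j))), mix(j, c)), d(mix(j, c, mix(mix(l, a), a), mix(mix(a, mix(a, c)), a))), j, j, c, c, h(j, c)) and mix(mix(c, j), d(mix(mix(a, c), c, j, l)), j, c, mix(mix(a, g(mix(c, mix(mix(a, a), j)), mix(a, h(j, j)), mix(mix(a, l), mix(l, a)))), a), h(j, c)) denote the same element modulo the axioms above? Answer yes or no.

Answer: no — mix(c, c, d(mix(c, c, j, l)), g(mix(l, l), h(j, j), mix(c, j)), h(j, c), j, j) vs mix(c, c, d(mix(c, c, j, l)), g(mix(c, j), h(j, j), mix(l, l)), h(j, c), j, j)

Derivation:
Left:  mix(g(mix(l, l), h(mix(j, a), mix(a, mix(a, j))), mix(j, c)), d(mix(j, c, mix(mix(l, a), a), mix(mix(a, mix(a, c)), a))), j, j, c, c, h(j, c))
  Simplify inside:  g(mix(l, l), h(mix(j, a), mix(a, mix(a, j))), mix(j, c))  →  g(mix(l, l), h(j, j), mix(c, j))
  Canonicalize subterm:  d(mix(j, c, mix(mix(l, a), a), mix(mix(a, mix(a, c)), a)))  →  d(mix(c, c, j, l))
  Sort:  mix(c, c, d(mix(c, c, j, l)), g(mix(l, l), h(j, j), mix(c, j)), h(j, c), j, j)
Right:  mix(mix(c, j), d(mix(mix(a, c), c, j, l)), j, c, mix(mix(a, g(mix(c, mix(mix(a, a), j)), mix(a, h(j, j)), mix(mix(a, l), mix(l, a)))), a), h(j, c))
  Flatten:  mix(c, j, d(mix(mix(a, c), c, j, l)), j, c, a, g(mix(c, mix(mix(a, a), j)), mix(a, h(j, j)), mix(mix(a, l), mix(l, a))), a, h(j, c))
  Simplify inside:  d(mix(mix(a, c), c, j, l))  →  d(mix(c, c, j, l))
  Canonicalize subterm:  g(mix(c, mix(mix(a, a), j)), mix(a, h(j, j)), mix(mix(a, l), mix(l, a)))  →  g(mix(c, j), h(j, j), mix(l, l))
  Unit:  drop a (×2)
  Sort arguments:  mix(c, c, d(mix(c, c, j, l)), g(mix(c, j), h(j, j), mix(l, l)), h(j, c), j, j)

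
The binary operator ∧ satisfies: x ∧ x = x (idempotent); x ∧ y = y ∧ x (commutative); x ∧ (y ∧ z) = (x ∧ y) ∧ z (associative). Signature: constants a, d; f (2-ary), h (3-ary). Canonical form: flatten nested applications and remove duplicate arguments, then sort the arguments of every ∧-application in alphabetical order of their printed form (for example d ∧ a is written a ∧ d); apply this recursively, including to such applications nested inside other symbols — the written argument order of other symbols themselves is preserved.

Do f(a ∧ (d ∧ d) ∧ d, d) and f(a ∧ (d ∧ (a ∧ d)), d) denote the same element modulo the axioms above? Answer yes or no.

Answer: yes — both canonical forms are f(a ∧ d, d)

Derivation:
Left:  f(a ∧ (d ∧ d) ∧ d, d)
  Descend into:  a ∧ (d ∧ d) ∧ d
  Un-nest:  a ∧ d ∧ d ∧ d
  Drop duplicates:  drop duplicate d, d
  Order the arguments:  a ∧ d
  Put back:  f(a ∧ d, d)
Right:  f(a ∧ (d ∧ (a ∧ d)), d)
  Work inside:  a ∧ (d ∧ (a ∧ d))
  Merge nested applications:  a ∧ d ∧ a ∧ d
  Drop duplicates:  drop duplicate a, d
  Sort:  a ∧ d
  Reassemble:  f(a ∧ d, d)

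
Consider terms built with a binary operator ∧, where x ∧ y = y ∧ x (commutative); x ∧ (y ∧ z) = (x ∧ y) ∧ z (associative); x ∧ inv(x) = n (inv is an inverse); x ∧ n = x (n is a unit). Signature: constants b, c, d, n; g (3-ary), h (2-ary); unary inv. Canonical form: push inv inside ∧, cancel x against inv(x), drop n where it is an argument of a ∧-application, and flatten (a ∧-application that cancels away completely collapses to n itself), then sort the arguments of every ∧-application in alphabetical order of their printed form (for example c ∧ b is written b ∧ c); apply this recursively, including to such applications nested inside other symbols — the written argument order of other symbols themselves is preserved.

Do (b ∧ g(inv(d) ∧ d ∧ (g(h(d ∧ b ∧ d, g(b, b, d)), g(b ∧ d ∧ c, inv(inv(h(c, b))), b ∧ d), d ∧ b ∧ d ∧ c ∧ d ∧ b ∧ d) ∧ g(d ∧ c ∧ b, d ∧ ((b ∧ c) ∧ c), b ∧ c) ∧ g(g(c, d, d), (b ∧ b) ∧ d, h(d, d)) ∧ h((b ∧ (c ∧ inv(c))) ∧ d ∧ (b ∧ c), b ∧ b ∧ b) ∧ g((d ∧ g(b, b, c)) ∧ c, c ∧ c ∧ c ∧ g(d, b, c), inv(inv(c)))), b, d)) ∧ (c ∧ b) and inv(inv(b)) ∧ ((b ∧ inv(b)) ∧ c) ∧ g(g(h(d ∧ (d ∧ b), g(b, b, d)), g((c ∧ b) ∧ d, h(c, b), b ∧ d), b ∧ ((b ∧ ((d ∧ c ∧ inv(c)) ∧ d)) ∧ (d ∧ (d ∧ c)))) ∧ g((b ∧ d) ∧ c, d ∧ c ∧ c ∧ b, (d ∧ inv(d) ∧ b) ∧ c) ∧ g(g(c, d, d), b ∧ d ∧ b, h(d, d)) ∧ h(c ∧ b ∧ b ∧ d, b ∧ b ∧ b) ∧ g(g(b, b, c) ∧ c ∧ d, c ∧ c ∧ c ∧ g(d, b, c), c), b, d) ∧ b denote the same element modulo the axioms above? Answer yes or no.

Left:  (b ∧ g(inv(d) ∧ d ∧ (g(h(d ∧ b ∧ d, g(b, b, d)), g(b ∧ d ∧ c, inv(inv(h(c, b))), b ∧ d), d ∧ b ∧ d ∧ c ∧ d ∧ b ∧ d) ∧ g(d ∧ c ∧ b, d ∧ ((b ∧ c) ∧ c), b ∧ c) ∧ g(g(c, d, d), (b ∧ b) ∧ d, h(d, d)) ∧ h((b ∧ (c ∧ inv(c))) ∧ d ∧ (b ∧ c), b ∧ b ∧ b) ∧ g((d ∧ g(b, b, c)) ∧ c, c ∧ c ∧ c ∧ g(d, b, c), inv(inv(c)))), b, d)) ∧ (c ∧ b)
  Push inv inside:  distribute inv over ∧ and collapse double inv
  Collect terms:  b ∧ b ∧ g(g(b ∧ c ∧ d, b ∧ c ∧ c ∧ d, b ∧ c) ∧ g(c ∧ d ∧ g(b, b, c), c ∧ c ∧ c ∧ g(d, b, c), c) ∧ g(g(c, d, d), b ∧ b ∧ d, h(d, d)) ∧ g(h(b ∧ d ∧ d, g(b, b, d)), g(b ∧ c ∧ d, h(c, b), b ∧ d), b ∧ b ∧ c ∧ d ∧ d ∧ d ∧ d) ∧ h(b ∧ b ∧ c ∧ d, b ∧ b ∧ b), b, d) ∧ c
  Order the arguments:  b ∧ b ∧ c ∧ g(g(b ∧ c ∧ d, b ∧ c ∧ c ∧ d, b ∧ c) ∧ g(c ∧ d ∧ g(b, b, c), c ∧ c ∧ c ∧ g(d, b, c), c) ∧ g(g(c, d, d), b ∧ b ∧ d, h(d, d)) ∧ g(h(b ∧ d ∧ d, g(b, b, d)), g(b ∧ c ∧ d, h(c, b), b ∧ d), b ∧ b ∧ c ∧ d ∧ d ∧ d ∧ d) ∧ h(b ∧ b ∧ c ∧ d, b ∧ b ∧ b), b, d)
Right:  inv(inv(b)) ∧ ((b ∧ inv(b)) ∧ c) ∧ g(g(h(d ∧ (d ∧ b), g(b, b, d)), g((c ∧ b) ∧ d, h(c, b), b ∧ d), b ∧ ((b ∧ ((d ∧ c ∧ inv(c)) ∧ d)) ∧ (d ∧ (d ∧ c)))) ∧ g((b ∧ d) ∧ c, d ∧ c ∧ c ∧ b, (d ∧ inv(d) ∧ b) ∧ c) ∧ g(g(c, d, d), b ∧ d ∧ b, h(d, d)) ∧ h(c ∧ b ∧ b ∧ d, b ∧ b ∧ b) ∧ g(g(b, b, c) ∧ c ∧ d, c ∧ c ∧ c ∧ g(d, b, c), c), b, d) ∧ b
  Push inv inside:  distribute inv over ∧ and collapse double inv
  Combine occurrences:  b ∧ b ∧ c ∧ g(g(b ∧ c ∧ d, b ∧ c ∧ c ∧ d, b ∧ c) ∧ g(c ∧ d ∧ g(b, b, c), c ∧ c ∧ c ∧ g(d, b, c), c) ∧ g(g(c, d, d), b ∧ b ∧ d, h(d, d)) ∧ g(h(b ∧ d ∧ d, g(b, b, d)), g(b ∧ c ∧ d, h(c, b), b ∧ d), b ∧ b ∧ c ∧ d ∧ d ∧ d ∧ d) ∧ h(b ∧ b ∧ c ∧ d, b ∧ b ∧ b), b, d)

Answer: yes — both canonical forms are b ∧ b ∧ c ∧ g(g(b ∧ c ∧ d, b ∧ c ∧ c ∧ d, b ∧ c) ∧ g(c ∧ d ∧ g(b, b, c), c ∧ c ∧ c ∧ g(d, b, c), c) ∧ g(g(c, d, d), b ∧ b ∧ d, h(d, d)) ∧ g(h(b ∧ d ∧ d, g(b, b, d)), g(b ∧ c ∧ d, h(c, b), b ∧ d), b ∧ b ∧ c ∧ d ∧ d ∧ d ∧ d) ∧ h(b ∧ b ∧ c ∧ d, b ∧ b ∧ b), b, d)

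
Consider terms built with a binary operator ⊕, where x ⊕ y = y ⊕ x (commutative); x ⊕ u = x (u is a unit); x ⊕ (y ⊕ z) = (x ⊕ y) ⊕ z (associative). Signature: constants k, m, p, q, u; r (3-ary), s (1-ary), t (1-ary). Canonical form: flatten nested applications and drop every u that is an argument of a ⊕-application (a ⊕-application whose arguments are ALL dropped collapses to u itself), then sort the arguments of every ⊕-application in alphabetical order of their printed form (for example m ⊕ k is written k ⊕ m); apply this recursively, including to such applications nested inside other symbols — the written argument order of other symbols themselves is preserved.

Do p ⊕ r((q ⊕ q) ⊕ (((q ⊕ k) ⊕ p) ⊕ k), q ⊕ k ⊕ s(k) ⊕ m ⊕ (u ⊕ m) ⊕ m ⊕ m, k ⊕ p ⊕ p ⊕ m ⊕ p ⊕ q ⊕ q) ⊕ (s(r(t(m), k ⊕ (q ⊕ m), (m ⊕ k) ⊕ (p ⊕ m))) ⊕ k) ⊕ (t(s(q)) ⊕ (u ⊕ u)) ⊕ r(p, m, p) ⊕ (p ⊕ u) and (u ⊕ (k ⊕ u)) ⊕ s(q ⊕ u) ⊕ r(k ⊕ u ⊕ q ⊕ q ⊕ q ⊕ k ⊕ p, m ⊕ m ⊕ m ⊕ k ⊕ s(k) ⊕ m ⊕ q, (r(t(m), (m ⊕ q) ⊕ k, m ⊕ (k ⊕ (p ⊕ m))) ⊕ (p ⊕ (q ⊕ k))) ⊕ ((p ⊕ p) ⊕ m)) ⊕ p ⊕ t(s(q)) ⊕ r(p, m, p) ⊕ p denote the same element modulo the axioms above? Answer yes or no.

Left:  p ⊕ r((q ⊕ q) ⊕ (((q ⊕ k) ⊕ p) ⊕ k), q ⊕ k ⊕ s(k) ⊕ m ⊕ (u ⊕ m) ⊕ m ⊕ m, k ⊕ p ⊕ p ⊕ m ⊕ p ⊕ q ⊕ q) ⊕ (s(r(t(m), k ⊕ (q ⊕ m), (m ⊕ k) ⊕ (p ⊕ m))) ⊕ k) ⊕ (t(s(q)) ⊕ (u ⊕ u)) ⊕ r(p, m, p) ⊕ (p ⊕ u)
  Merge nested applications:  p ⊕ r((q ⊕ q) ⊕ (((q ⊕ k) ⊕ p) ⊕ k), q ⊕ k ⊕ s(k) ⊕ m ⊕ (u ⊕ m) ⊕ m ⊕ m, k ⊕ p ⊕ p ⊕ m ⊕ p ⊕ q ⊕ q) ⊕ s(r(t(m), k ⊕ (q ⊕ m), (m ⊕ k) ⊕ (p ⊕ m))) ⊕ k ⊕ t(s(q)) ⊕ u ⊕ u ⊕ r(p, m, p) ⊕ p ⊕ u
  Inside:  r((q ⊕ q) ⊕ (((q ⊕ k) ⊕ p) ⊕ k), q ⊕ k ⊕ s(k) ⊕ m ⊕ (u ⊕ m) ⊕ m ⊕ m, k ⊕ p ⊕ p ⊕ m ⊕ p ⊕ q ⊕ q)  →  r(k ⊕ k ⊕ p ⊕ q ⊕ q ⊕ q, k ⊕ m ⊕ m ⊕ m ⊕ m ⊕ q ⊕ s(k), k ⊕ m ⊕ p ⊕ p ⊕ p ⊕ q ⊕ q)
  Canonicalize subterm:  s(r(t(m), k ⊕ (q ⊕ m), (m ⊕ k) ⊕ (p ⊕ m)))  →  s(r(t(m), k ⊕ m ⊕ q, k ⊕ m ⊕ m ⊕ p))
  Drop the unit:  drop u (×3)
  Order the arguments:  k ⊕ p ⊕ p ⊕ r(k ⊕ k ⊕ p ⊕ q ⊕ q ⊕ q, k ⊕ m ⊕ m ⊕ m ⊕ m ⊕ q ⊕ s(k), k ⊕ m ⊕ p ⊕ p ⊕ p ⊕ q ⊕ q) ⊕ r(p, m, p) ⊕ s(r(t(m), k ⊕ m ⊕ q, k ⊕ m ⊕ m ⊕ p)) ⊕ t(s(q))
Right:  (u ⊕ (k ⊕ u)) ⊕ s(q ⊕ u) ⊕ r(k ⊕ u ⊕ q ⊕ q ⊕ q ⊕ k ⊕ p, m ⊕ m ⊕ m ⊕ k ⊕ s(k) ⊕ m ⊕ q, (r(t(m), (m ⊕ q) ⊕ k, m ⊕ (k ⊕ (p ⊕ m))) ⊕ (p ⊕ (q ⊕ k))) ⊕ ((p ⊕ p) ⊕ m)) ⊕ p ⊕ t(s(q)) ⊕ r(p, m, p) ⊕ p
  Merge nested applications:  u ⊕ k ⊕ u ⊕ s(q ⊕ u) ⊕ r(k ⊕ u ⊕ q ⊕ q ⊕ q ⊕ k ⊕ p, m ⊕ m ⊕ m ⊕ k ⊕ s(k) ⊕ m ⊕ q, (r(t(m), (m ⊕ q) ⊕ k, m ⊕ (k ⊕ (p ⊕ m))) ⊕ (p ⊕ (q ⊕ k))) ⊕ ((p ⊕ p) ⊕ m)) ⊕ p ⊕ t(s(q)) ⊕ r(p, m, p) ⊕ p
  Simplify inside:  s(q ⊕ u)  →  s(q)
  Simplify inside:  r(k ⊕ u ⊕ q ⊕ q ⊕ q ⊕ k ⊕ p, m ⊕ m ⊕ m ⊕ k ⊕ s(k) ⊕ m ⊕ q, (r(t(m), (m ⊕ q) ⊕ k, m ⊕ (k ⊕ (p ⊕ m))) ⊕ (p ⊕ (q ⊕ k))) ⊕ ((p ⊕ p) ⊕ m))  →  r(k ⊕ k ⊕ p ⊕ q ⊕ q ⊕ q, k ⊕ m ⊕ m ⊕ m ⊕ m ⊕ q ⊕ s(k), k ⊕ m ⊕ p ⊕ p ⊕ p ⊕ q ⊕ r(t(m), k ⊕ m ⊕ q, k ⊕ m ⊕ m ⊕ p))
  Unit:  drop u (×2)
  Order the arguments:  k ⊕ p ⊕ p ⊕ r(k ⊕ k ⊕ p ⊕ q ⊕ q ⊕ q, k ⊕ m ⊕ m ⊕ m ⊕ m ⊕ q ⊕ s(k), k ⊕ m ⊕ p ⊕ p ⊕ p ⊕ q ⊕ r(t(m), k ⊕ m ⊕ q, k ⊕ m ⊕ m ⊕ p)) ⊕ r(p, m, p) ⊕ s(q) ⊕ t(s(q))

Answer: no — k ⊕ p ⊕ p ⊕ r(k ⊕ k ⊕ p ⊕ q ⊕ q ⊕ q, k ⊕ m ⊕ m ⊕ m ⊕ m ⊕ q ⊕ s(k), k ⊕ m ⊕ p ⊕ p ⊕ p ⊕ q ⊕ q) ⊕ r(p, m, p) ⊕ s(r(t(m), k ⊕ m ⊕ q, k ⊕ m ⊕ m ⊕ p)) ⊕ t(s(q)) vs k ⊕ p ⊕ p ⊕ r(k ⊕ k ⊕ p ⊕ q ⊕ q ⊕ q, k ⊕ m ⊕ m ⊕ m ⊕ m ⊕ q ⊕ s(k), k ⊕ m ⊕ p ⊕ p ⊕ p ⊕ q ⊕ r(t(m), k ⊕ m ⊕ q, k ⊕ m ⊕ m ⊕ p)) ⊕ r(p, m, p) ⊕ s(q) ⊕ t(s(q))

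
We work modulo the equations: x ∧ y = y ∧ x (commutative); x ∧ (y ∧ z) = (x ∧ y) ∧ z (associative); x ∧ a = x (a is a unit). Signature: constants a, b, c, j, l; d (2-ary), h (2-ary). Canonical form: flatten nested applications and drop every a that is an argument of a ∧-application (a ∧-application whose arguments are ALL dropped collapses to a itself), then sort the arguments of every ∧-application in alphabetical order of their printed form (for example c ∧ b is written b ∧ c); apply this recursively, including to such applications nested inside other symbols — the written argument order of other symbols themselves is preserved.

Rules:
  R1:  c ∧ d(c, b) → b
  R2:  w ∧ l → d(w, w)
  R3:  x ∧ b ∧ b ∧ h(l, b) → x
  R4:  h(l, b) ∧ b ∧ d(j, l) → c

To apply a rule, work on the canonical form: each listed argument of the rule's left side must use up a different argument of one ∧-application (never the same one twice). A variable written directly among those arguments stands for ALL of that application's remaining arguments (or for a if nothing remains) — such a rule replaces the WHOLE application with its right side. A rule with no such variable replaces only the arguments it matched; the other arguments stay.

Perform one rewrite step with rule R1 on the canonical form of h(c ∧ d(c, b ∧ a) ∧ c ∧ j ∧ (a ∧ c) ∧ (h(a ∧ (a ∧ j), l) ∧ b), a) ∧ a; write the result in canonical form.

Answer: h(b ∧ b ∧ c ∧ c ∧ h(j, l) ∧ j, a)

Derivation:
Canonical form:  h(b ∧ c ∧ c ∧ c ∧ d(c, b) ∧ h(j, l) ∧ j, a)
Match R1:  consume c, d(c, b)
Giving:  h(b ∧ b ∧ c ∧ c ∧ h(j, l) ∧ j, a)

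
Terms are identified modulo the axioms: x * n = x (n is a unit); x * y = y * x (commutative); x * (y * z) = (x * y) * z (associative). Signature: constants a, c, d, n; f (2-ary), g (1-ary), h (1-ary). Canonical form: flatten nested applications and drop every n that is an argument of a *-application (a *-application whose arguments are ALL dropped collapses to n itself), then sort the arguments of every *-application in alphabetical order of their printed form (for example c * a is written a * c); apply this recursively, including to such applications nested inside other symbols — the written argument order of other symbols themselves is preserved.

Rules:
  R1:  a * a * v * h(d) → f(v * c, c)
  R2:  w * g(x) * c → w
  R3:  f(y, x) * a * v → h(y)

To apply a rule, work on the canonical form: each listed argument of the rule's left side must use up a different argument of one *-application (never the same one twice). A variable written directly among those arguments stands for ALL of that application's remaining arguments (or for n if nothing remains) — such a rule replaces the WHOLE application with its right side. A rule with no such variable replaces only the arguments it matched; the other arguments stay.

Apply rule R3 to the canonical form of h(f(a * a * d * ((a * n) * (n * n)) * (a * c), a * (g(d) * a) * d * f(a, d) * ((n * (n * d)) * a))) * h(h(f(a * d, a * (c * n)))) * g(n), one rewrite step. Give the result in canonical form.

Answer: g(n) * h(f(a * a * a * a * c * d, h(a))) * h(h(f(a * d, a * c)))

Derivation:
Canonical form:  g(n) * h(f(a * a * a * a * c * d, a * a * a * d * d * f(a, d) * g(d))) * h(h(f(a * d, a * c)))
R3 matches:  uses a, f(a, d);  v := a * a * d * d * g(d), x := d, y := a
Every leftover argument binds to the variable; the entire application is replaced.
Giving:  g(n) * h(f(a * a * a * a * c * d, h(a))) * h(h(f(a * d, a * c)))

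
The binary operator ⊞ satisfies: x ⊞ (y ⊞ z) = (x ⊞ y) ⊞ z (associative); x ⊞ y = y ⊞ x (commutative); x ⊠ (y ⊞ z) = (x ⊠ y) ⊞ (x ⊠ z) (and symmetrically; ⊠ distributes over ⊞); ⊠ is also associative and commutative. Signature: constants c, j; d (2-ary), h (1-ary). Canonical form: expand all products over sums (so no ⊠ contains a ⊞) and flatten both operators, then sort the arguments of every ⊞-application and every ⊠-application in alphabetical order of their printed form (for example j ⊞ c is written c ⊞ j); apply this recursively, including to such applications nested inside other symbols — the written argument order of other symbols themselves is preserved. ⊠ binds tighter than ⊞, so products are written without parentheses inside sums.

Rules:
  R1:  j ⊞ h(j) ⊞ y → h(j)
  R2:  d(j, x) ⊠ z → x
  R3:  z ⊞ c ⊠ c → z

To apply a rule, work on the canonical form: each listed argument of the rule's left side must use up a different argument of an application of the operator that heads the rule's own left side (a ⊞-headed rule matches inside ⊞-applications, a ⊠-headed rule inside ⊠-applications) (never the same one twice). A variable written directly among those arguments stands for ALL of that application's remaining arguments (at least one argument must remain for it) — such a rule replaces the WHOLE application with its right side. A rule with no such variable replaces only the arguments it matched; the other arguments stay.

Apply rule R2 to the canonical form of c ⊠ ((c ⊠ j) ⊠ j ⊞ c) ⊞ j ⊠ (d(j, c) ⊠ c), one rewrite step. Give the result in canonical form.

Canonical form:  c ⊠ c ⊞ c ⊠ c ⊠ j ⊠ j ⊞ c ⊠ d(j, c) ⊠ j
Apply R2:  consuming d(j, c);  x := c, z := c ⊠ j
Every leftover argument binds to the variable; the entire application is replaced.
Giving:  c ⊞ c ⊠ c ⊞ c ⊠ c ⊠ j ⊠ j

Answer: c ⊞ c ⊠ c ⊞ c ⊠ c ⊠ j ⊠ j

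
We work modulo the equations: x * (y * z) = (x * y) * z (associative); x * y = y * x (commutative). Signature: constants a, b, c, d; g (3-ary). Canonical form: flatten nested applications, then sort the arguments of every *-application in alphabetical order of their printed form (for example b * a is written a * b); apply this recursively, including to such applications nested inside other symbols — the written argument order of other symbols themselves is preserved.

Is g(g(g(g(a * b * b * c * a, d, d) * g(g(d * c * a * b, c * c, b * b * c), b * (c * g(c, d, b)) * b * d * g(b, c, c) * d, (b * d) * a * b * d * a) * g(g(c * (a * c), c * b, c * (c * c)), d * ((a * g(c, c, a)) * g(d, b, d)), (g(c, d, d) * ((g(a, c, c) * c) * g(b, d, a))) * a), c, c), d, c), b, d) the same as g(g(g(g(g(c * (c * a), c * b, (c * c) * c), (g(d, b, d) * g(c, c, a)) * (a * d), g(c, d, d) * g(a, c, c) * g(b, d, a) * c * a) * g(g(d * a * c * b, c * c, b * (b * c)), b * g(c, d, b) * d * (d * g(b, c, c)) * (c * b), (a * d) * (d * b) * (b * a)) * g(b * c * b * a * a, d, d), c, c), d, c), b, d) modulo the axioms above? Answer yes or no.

Answer: yes — both canonical forms are g(g(g(g(a * a * b * b * c, d, d) * g(g(a * b * c * d, c * c, b * b * c), b * b * c * d * d * g(b, c, c) * g(c, d, b), a * a * b * b * d * d) * g(g(a * c * c, b * c, c * c * c), a * d * g(c, c, a) * g(d, b, d), a * c * g(a, c, c) * g(b, d, a) * g(c, d, d)), c, c), d, c), b, d)

Derivation:
Left:  g(g(g(g(a * b * b * c * a, d, d) * g(g(d * c * a * b, c * c, b * b * c), b * (c * g(c, d, b)) * b * d * g(b, c, c) * d, (b * d) * a * b * d * a) * g(g(c * (a * c), c * b, c * (c * c)), d * ((a * g(c, c, a)) * g(d, b, d)), (g(c, d, d) * ((g(a, c, c) * c) * g(b, d, a))) * a), c, c), d, c), b, d)
  Work inside:  g(a * b * b * c * a, d, d) * g(g(d * c * a * b, c * c, b * b * c), b * (c * g(c, d, b)) * b * d * g(b, c, c) * d, (b * d) * a * b * d * a) * g(g(c * (a * c), c * b, c * (c * c)), d * ((a * g(c, c, a)) * g(d, b, d)), (g(c, d, d) * ((g(a, c, c) * c) * g(b, d, a))) * a)
  Simplify inside:  g(a * b * b * c * a, d, d)  →  g(a * a * b * b * c, d, d)
  Canonicalize subterm:  g(g(d * c * a * b, c * c, b * b * c), b * (c * g(c, d, b)) * b * d * g(b, c, c) * d, (b * d) * a * b * d * a)  →  g(g(a * b * c * d, c * c, b * b * c), b * b * c * d * d * g(b, c, c) * g(c, d, b), a * a * b * b * d * d)
  Inside:  g(g(c * (a * c), c * b, c * (c * c)), d * ((a * g(c, c, a)) * g(d, b, d)), (g(c, d, d) * ((g(a, c, c) * c) * g(b, d, a))) * a)  →  g(g(a * c * c, b * c, c * c * c), a * d * g(c, c, a) * g(d, b, d), a * c * g(a, c, c) * g(b, d, a) * g(c, d, d))
  Order the arguments:  g(a * a * b * b * c, d, d) * g(g(a * b * c * d, c * c, b * b * c), b * b * c * d * d * g(b, c, c) * g(c, d, b), a * a * b * b * d * d) * g(g(a * c * c, b * c, c * c * c), a * d * g(c, c, a) * g(d, b, d), a * c * g(a, c, c) * g(b, d, a) * g(c, d, d))
  Reassemble:  g(g(g(g(a * a * b * b * c, d, d) * g(g(a * b * c * d, c * c, b * b * c), b * b * c * d * d * g(b, c, c) * g(c, d, b), a * a * b * b * d * d) * g(g(a * c * c, b * c, c * c * c), a * d * g(c, c, a) * g(d, b, d), a * c * g(a, c, c) * g(b, d, a) * g(c, d, d)), c, c), d, c), b, d)
Right:  g(g(g(g(g(c * (c * a), c * b, (c * c) * c), (g(d, b, d) * g(c, c, a)) * (a * d), g(c, d, d) * g(a, c, c) * g(b, d, a) * c * a) * g(g(d * a * c * b, c * c, b * (b * c)), b * g(c, d, b) * d * (d * g(b, c, c)) * (c * b), (a * d) * (d * b) * (b * a)) * g(b * c * b * a * a, d, d), c, c), d, c), b, d)
  Work inside:  g(g(c * (c * a), c * b, (c * c) * c), (g(d, b, d) * g(c, c, a)) * (a * d), g(c, d, d) * g(a, c, c) * g(b, d, a) * c * a) * g(g(d * a * c * b, c * c, b * (b * c)), b * g(c, d, b) * d * (d * g(b, c, c)) * (c * b), (a * d) * (d * b) * (b * a)) * g(b * c * b * a * a, d, d)
  Simplify inside:  g(g(c * (c * a), c * b, (c * c) * c), (g(d, b, d) * g(c, c, a)) * (a * d), g(c, d, d) * g(a, c, c) * g(b, d, a) * c * a)  →  g(g(a * c * c, b * c, c * c * c), a * d * g(c, c, a) * g(d, b, d), a * c * g(a, c, c) * g(b, d, a) * g(c, d, d))
  Canonicalize subterm:  g(g(d * a * c * b, c * c, b * (b * c)), b * g(c, d, b) * d * (d * g(b, c, c)) * (c * b), (a * d) * (d * b) * (b * a))  →  g(g(a * b * c * d, c * c, b * b * c), b * b * c * d * d * g(b, c, c) * g(c, d, b), a * a * b * b * d * d)
  Simplify inside:  g(b * c * b * a * a, d, d)  →  g(a * a * b * b * c, d, d)
  Order the arguments:  g(a * a * b * b * c, d, d) * g(g(a * b * c * d, c * c, b * b * c), b * b * c * d * d * g(b, c, c) * g(c, d, b), a * a * b * b * d * d) * g(g(a * c * c, b * c, c * c * c), a * d * g(c, c, a) * g(d, b, d), a * c * g(a, c, c) * g(b, d, a) * g(c, d, d))
  Put back:  g(g(g(g(a * a * b * b * c, d, d) * g(g(a * b * c * d, c * c, b * b * c), b * b * c * d * d * g(b, c, c) * g(c, d, b), a * a * b * b * d * d) * g(g(a * c * c, b * c, c * c * c), a * d * g(c, c, a) * g(d, b, d), a * c * g(a, c, c) * g(b, d, a) * g(c, d, d)), c, c), d, c), b, d)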